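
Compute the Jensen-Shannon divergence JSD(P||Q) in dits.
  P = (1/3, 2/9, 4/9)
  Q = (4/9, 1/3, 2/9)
0.0124 dits

Jensen-Shannon divergence is:
JSD(P||Q) = 0.5 × D_KL(P||M) + 0.5 × D_KL(Q||M)
where M = 0.5 × (P + Q) is the mixture distribution.

M = 0.5 × (1/3, 2/9, 4/9) + 0.5 × (4/9, 1/3, 2/9) = (7/18, 5/18, 1/3)

D_KL(P||M) = 0.0117 dits
D_KL(Q||M) = 0.0130 dits

JSD(P||Q) = 0.5 × 0.0117 + 0.5 × 0.0130 = 0.0124 dits

Unlike KL divergence, JSD is symmetric and bounded: 0 ≤ JSD ≤ log(2).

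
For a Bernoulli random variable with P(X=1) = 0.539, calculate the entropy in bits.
0.9956 bits

The binary entropy function is:
H(p) = -p log(p) - (1-p) log(1-p)

H(0.539) = -0.539 × log_2(0.539) - 0.461 × log_2(0.461)
H(0.539) = 0.9956 bits

Note: Binary entropy is maximized at p=0.5 (H=1 bit) and minimized at p=0 or p=1 (H=0).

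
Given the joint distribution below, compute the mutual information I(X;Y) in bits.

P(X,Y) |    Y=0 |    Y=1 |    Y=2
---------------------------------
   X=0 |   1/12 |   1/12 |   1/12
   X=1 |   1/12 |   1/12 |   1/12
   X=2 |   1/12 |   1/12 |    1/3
0.0817 bits

Mutual information: I(X;Y) = H(X) + H(Y) - H(X,Y)

Marginals:
P(X) = (1/4, 1/4, 1/2), H(X) = 1.5000 bits
P(Y) = (1/4, 1/4, 1/2), H(Y) = 1.5000 bits

Joint entropy: H(X,Y) = 2.9183 bits

I(X;Y) = 1.5000 + 1.5000 - 2.9183 = 0.0817 bits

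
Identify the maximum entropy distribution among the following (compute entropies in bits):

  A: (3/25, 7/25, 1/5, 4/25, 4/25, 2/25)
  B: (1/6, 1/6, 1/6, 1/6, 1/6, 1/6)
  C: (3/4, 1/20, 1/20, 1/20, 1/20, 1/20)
B

For a discrete distribution over n outcomes, entropy is maximized by the uniform distribution.

Computing entropies:
H(A) = 2.4832 bits
H(B) = 2.5850 bits
H(C) = 1.3918 bits

The uniform distribution (where all probabilities equal 1/6) achieves the maximum entropy of log_2(6) = 2.5850 bits.

Distribution B has the highest entropy.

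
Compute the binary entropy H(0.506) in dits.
0.3010 dits

The binary entropy function is:
H(p) = -p log(p) - (1-p) log(1-p)

H(0.506) = -0.506 × log_10(0.506) - 0.494 × log_10(0.494)
H(0.506) = 0.3010 dits

Note: Binary entropy is maximized at p=0.5 (H=1 bit) and minimized at p=0 or p=1 (H=0).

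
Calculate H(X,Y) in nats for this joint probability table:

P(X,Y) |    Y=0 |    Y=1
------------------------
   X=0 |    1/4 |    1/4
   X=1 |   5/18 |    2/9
1.3832 nats

Joint entropy is H(X,Y) = -Σ_{x,y} p(x,y) log p(x,y).

Summing over all non-zero entries:
H(X,Y) = -[1/4·log_e(1/4) + 1/4·log_e(1/4) + 5/18·log_e(5/18) + 2/9·log_e(2/9)]
H(X,Y) = 1.3832 nats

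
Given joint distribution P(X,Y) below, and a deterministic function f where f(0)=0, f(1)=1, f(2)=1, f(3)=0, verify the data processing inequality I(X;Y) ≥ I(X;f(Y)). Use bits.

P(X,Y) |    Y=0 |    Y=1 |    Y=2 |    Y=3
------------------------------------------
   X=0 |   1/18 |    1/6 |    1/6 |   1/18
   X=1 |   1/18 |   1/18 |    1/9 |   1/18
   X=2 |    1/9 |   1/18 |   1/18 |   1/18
I(X;Y) = 0.0819, I(X;f(Y)) = 0.0641, inequality holds: 0.0819 ≥ 0.0641

Data Processing Inequality: For any Markov chain X → Y → Z, we have I(X;Y) ≥ I(X;Z).

Here Z = f(Y) is a deterministic function of Y, forming X → Y → Z.

Original I(X;Y) = 0.0819 bits

After applying f:
P(X,Z) where Z=f(Y):
- P(X,Z=0) = P(X,Y=0) + P(X,Y=3)
- P(X,Z=1) = P(X,Y=1) + P(X,Y=2)

I(X;Z) = I(X;f(Y)) = 0.0641 bits

Verification: 0.0819 ≥ 0.0641 ✓

Information cannot be created by processing; the function f can only lose information about X.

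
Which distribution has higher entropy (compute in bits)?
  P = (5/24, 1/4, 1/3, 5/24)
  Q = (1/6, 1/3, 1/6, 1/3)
P

Computing entropies in bits:
H(P) = 1.9713
H(Q) = 1.9183

Distribution P has higher entropy.

Intuition: The distribution closer to uniform (more spread out) has higher entropy.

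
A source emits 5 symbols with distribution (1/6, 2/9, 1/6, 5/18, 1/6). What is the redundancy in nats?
0.0235 nats

Redundancy measures how far a source is from maximum entropy:
R = H_max - H(X)

Maximum entropy for 5 symbols: H_max = log_e(5) = 1.6094 nats
Actual entropy: H(X) = 1.5859 nats
Redundancy: R = 1.6094 - 1.5859 = 0.0235 nats

This redundancy represents potential for compression: the source could be compressed by 0.0235 nats per symbol.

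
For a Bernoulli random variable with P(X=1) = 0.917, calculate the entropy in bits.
0.4127 bits

The binary entropy function is:
H(p) = -p log(p) - (1-p) log(1-p)

H(0.917) = -0.917 × log_2(0.917) - 0.083 × log_2(0.083)
H(0.917) = 0.4127 bits

Note: Binary entropy is maximized at p=0.5 (H=1 bit) and minimized at p=0 or p=1 (H=0).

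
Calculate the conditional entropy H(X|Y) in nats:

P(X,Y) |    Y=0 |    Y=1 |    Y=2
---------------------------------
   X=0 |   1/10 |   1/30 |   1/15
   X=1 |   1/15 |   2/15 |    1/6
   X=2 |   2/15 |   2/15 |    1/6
1.0190 nats

Using the chain rule: H(X|Y) = H(X,Y) - H(Y)

First, compute H(X,Y) = 2.1079 nats

Marginal P(Y) = (3/10, 3/10, 2/5)
H(Y) = 1.0889 nats

H(X|Y) = H(X,Y) - H(Y) = 2.1079 - 1.0889 = 1.0190 nats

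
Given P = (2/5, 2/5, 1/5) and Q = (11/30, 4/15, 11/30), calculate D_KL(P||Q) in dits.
0.0329 dits

KL divergence: D_KL(P||Q) = Σ p(x) log(p(x)/q(x))

Computing term by term:
  x=0: 2/5 × log_10[(2/5)/(11/30)] = 2/5 × 0.0378 = 0.0151
  x=1: 2/5 × log_10[(2/5)/(4/15)] = 2/5 × 0.1761 = 0.0704
  x=2: 1/5 × log_10[(1/5)/(11/30)] = 1/5 × -0.2632 = -0.0526

D_KL(P||Q) = 0.0329 dits

Note: KL divergence is always non-negative and equals 0 iff P = Q.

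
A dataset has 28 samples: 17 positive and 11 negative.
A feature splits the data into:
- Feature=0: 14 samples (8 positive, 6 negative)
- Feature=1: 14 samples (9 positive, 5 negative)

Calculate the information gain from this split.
0.0039 bits

Information Gain = H(Y) - H(Y|Feature)

Before split:
P(positive) = 17/28 = 0.6071
H(Y) = 0.9666 bits

After split:
Feature=0: H = 0.9852 bits (weight = 14/28)
Feature=1: H = 0.9403 bits (weight = 14/28)
H(Y|Feature) = (14/28)×0.9852 + (14/28)×0.9403 = 0.9628 bits

Information Gain = 0.9666 - 0.9628 = 0.0039 bits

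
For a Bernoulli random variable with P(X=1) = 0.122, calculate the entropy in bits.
0.5351 bits

The binary entropy function is:
H(p) = -p log(p) - (1-p) log(1-p)

H(0.122) = -0.122 × log_2(0.122) - 0.878 × log_2(0.878)
H(0.122) = 0.5351 bits

Note: Binary entropy is maximized at p=0.5 (H=1 bit) and minimized at p=0 or p=1 (H=0).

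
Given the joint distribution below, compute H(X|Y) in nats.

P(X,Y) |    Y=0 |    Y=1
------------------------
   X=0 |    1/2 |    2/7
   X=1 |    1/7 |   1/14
0.5192 nats

Using the chain rule: H(X|Y) = H(X,Y) - H(Y)

First, compute H(X,Y) = 1.1710 nats

Marginal P(Y) = (9/14, 5/14)
H(Y) = 0.6518 nats

H(X|Y) = H(X,Y) - H(Y) = 1.1710 - 0.6518 = 0.5192 nats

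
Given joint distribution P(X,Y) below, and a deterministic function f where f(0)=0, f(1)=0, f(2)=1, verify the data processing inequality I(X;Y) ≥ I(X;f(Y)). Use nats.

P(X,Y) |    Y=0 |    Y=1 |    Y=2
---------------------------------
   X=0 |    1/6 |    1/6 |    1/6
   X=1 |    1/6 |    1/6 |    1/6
I(X;Y) = 0.0000, I(X;f(Y)) = 0.0000, inequality holds: 0.0000 ≥ 0.0000

Data Processing Inequality: For any Markov chain X → Y → Z, we have I(X;Y) ≥ I(X;Z).

Here Z = f(Y) is a deterministic function of Y, forming X → Y → Z.

Original I(X;Y) = 0.0000 nats

After applying f:
P(X,Z) where Z=f(Y):
- P(X,Z=0) = P(X,Y=0) + P(X,Y=1)
- P(X,Z=1) = P(X,Y=2)

I(X;Z) = I(X;f(Y)) = 0.0000 nats

Verification: 0.0000 ≥ 0.0000 ✓

Information cannot be created by processing; the function f can only lose information about X.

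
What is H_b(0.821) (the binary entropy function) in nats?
0.4699 nats

The binary entropy function is:
H(p) = -p log(p) - (1-p) log(1-p)

H(0.821) = -0.821 × log_e(0.821) - 0.179 × log_e(0.179)
H(0.821) = 0.4699 nats

Note: Binary entropy is maximized at p=0.5 (H=1 bit) and minimized at p=0 or p=1 (H=0).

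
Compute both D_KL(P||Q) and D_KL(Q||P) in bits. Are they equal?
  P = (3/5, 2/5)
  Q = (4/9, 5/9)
D_KL(P||Q) = 0.0702, D_KL(Q||P) = 0.0709

KL divergence is not symmetric: D_KL(P||Q) ≠ D_KL(Q||P) in general.

D_KL(P||Q) = 0.0702 bits
D_KL(Q||P) = 0.0709 bits

No, they are not equal!

This asymmetry is why KL divergence is not a true distance metric.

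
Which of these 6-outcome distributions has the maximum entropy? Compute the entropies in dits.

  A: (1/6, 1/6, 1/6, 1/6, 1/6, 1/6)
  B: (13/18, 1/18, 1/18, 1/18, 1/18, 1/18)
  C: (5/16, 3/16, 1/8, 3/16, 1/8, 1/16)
A

For a discrete distribution over n outcomes, entropy is maximized by the uniform distribution.

Computing entropies:
H(A) = 0.7782 dits
H(B) = 0.4508 dits
H(C) = 0.7315 dits

The uniform distribution (where all probabilities equal 1/6) achieves the maximum entropy of log_10(6) = 0.7782 dits.

Distribution A has the highest entropy.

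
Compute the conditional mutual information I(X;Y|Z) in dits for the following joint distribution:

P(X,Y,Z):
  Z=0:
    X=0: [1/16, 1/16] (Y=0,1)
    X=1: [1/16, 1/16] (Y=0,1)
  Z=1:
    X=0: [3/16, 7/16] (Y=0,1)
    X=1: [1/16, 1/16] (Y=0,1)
0.0039 dits

Conditional mutual information: I(X;Y|Z) = H(X|Z) + H(Y|Z) - H(X,Y|Z)

H(Z) = 0.2442
H(X,Z) = 0.4662 → H(X|Z) = 0.2220
H(Y,Z) = 0.5268 → H(Y|Z) = 0.2826
H(X,Y,Z) = 0.7449 → H(X,Y|Z) = 0.5007

I(X;Y|Z) = 0.2220 + 0.2826 - 0.5007 = 0.0039 dits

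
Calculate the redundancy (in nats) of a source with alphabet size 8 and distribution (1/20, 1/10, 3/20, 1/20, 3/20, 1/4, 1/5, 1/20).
0.1622 nats

Redundancy measures how far a source is from maximum entropy:
R = H_max - H(X)

Maximum entropy for 8 symbols: H_max = log_e(8) = 2.0794 nats
Actual entropy: H(X) = 1.9172 nats
Redundancy: R = 2.0794 - 1.9172 = 0.1622 nats

This redundancy represents potential for compression: the source could be compressed by 0.1622 nats per symbol.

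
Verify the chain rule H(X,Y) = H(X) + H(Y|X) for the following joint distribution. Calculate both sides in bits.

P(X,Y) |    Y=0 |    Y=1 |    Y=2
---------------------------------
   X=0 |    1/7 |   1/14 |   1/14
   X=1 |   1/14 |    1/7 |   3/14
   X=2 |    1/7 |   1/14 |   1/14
H(X,Y) = 3.0391, H(X) = 1.5567, H(Y|X) = 1.4825 (all in bits)

Chain rule: H(X,Y) = H(X) + H(Y|X)

Left side — joint entropy directly:
H(X,Y) = -Σ p(x,y) log p(x,y) = 3.0391 bits

Right side — compute H(Y|X) from the conditional distributions:
P(X) = (2/7, 3/7, 2/7), so H(X) = 1.5567 bits
H(Y|X) = Σ_x P(X=x) · H(Y|X=x):
  P(Y|X=0) = (1/2, 1/4, 1/4), H(Y|X=0) = 1.5000, weight P(X=0) = 2/7
  P(Y|X=1) = (1/6, 1/3, 1/2), H(Y|X=1) = 1.4591, weight P(X=1) = 3/7
  P(Y|X=2) = (1/2, 1/4, 1/4), H(Y|X=2) = 1.5000, weight P(X=2) = 2/7
H(Y|X) = 1.4825 bits

H(X) + H(Y|X) = 1.5567 + 1.4825 = 3.0391 bits

Both sides equal 3.0391 bits. ✓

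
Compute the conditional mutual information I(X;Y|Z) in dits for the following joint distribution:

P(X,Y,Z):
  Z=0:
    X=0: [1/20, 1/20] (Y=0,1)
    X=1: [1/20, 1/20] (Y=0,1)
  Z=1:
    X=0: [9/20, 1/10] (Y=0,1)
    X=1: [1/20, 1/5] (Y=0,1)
0.0623 dits

Conditional mutual information: I(X;Y|Z) = H(X|Z) + H(Y|Z) - H(X,Y|Z)

H(Z) = 0.2173
H(X,Z) = 0.4933 → H(X|Z) = 0.2760
H(Y,Z) = 0.5074 → H(Y|Z) = 0.2901
H(X,Y,Z) = 0.7211 → H(X,Y|Z) = 0.5038

I(X;Y|Z) = 0.2760 + 0.2901 - 0.5038 = 0.0623 dits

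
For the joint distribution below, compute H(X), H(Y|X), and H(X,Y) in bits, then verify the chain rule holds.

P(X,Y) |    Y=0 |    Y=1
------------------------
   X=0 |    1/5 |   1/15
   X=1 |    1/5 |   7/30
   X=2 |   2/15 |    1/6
H(X,Y) = 2.4975, H(X) = 1.5524, H(Y|X) = 0.9451 (all in bits)

Chain rule: H(X,Y) = H(X) + H(Y|X)

Left side — joint entropy directly:
H(X,Y) = -Σ p(x,y) log p(x,y) = 2.4975 bits

Right side — compute H(Y|X) from the conditional distributions:
P(X) = (4/15, 13/30, 3/10), so H(X) = 1.5524 bits
H(Y|X) = Σ_x P(X=x) · H(Y|X=x):
  P(Y|X=0) = (3/4, 1/4), H(Y|X=0) = 0.8113, weight P(X=0) = 4/15
  P(Y|X=1) = (6/13, 7/13), H(Y|X=1) = 0.9957, weight P(X=1) = 13/30
  P(Y|X=2) = (4/9, 5/9), H(Y|X=2) = 0.9911, weight P(X=2) = 3/10
H(Y|X) = 0.9451 bits

H(X) + H(Y|X) = 1.5524 + 0.9451 = 2.4975 bits

Both sides equal 2.4975 bits. ✓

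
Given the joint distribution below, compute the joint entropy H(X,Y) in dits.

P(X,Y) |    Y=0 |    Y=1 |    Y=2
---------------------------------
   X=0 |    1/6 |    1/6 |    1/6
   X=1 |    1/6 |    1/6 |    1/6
0.7782 dits

Joint entropy is H(X,Y) = -Σ_{x,y} p(x,y) log p(x,y).

Summing over all non-zero entries:
H(X,Y) = -[1/6·log_10(1/6) + 1/6·log_10(1/6) + 1/6·log_10(1/6) + 1/6·log_10(1/6) + 1/6·log_10(1/6) + 1/6·log_10(1/6)]
H(X,Y) = 0.7782 dits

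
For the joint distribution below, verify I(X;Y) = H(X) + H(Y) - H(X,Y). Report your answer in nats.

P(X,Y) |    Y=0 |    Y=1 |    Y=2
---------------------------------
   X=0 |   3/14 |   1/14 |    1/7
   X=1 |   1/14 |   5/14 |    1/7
I(X;Y) = 0.1311 nats

Mutual information has multiple equivalent forms:
- I(X;Y) = H(X) - H(X|Y)
- I(X;Y) = H(Y) - H(Y|X)
- I(X;Y) = H(X) + H(Y) - H(X,Y)

Computing all quantities:
H(X) = 0.6829, H(Y) = 1.0790, H(X,Y) = 1.6308
H(X|Y) = 0.5518, H(Y|X) = 0.9479

Verification:
H(X) - H(X|Y) = 0.6829 - 0.5518 = 0.1311
H(Y) - H(Y|X) = 1.0790 - 0.9479 = 0.1311
H(X) + H(Y) - H(X,Y) = 0.6829 + 1.0790 - 1.6308 = 0.1311

All forms give I(X;Y) = 0.1311 nats. ✓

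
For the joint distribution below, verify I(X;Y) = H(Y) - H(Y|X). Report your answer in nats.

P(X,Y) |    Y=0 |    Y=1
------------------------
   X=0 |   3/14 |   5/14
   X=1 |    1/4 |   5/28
I(X;Y) = 0.0215 nats

Mutual information has multiple equivalent forms:
- I(X;Y) = H(X) - H(X|Y)
- I(X;Y) = H(Y) - H(Y|X)
- I(X;Y) = H(X) + H(Y) - H(X,Y)

Computing all quantities:
H(X) = 0.6829, H(Y) = 0.6906, H(X,Y) = 1.3520
H(X|Y) = 0.6614, H(Y|X) = 0.6691

Verification:
H(X) - H(X|Y) = 0.6829 - 0.6614 = 0.0215
H(Y) - H(Y|X) = 0.6906 - 0.6691 = 0.0215
H(X) + H(Y) - H(X,Y) = 0.6829 + 0.6906 - 1.3520 = 0.0215

All forms give I(X;Y) = 0.0215 nats. ✓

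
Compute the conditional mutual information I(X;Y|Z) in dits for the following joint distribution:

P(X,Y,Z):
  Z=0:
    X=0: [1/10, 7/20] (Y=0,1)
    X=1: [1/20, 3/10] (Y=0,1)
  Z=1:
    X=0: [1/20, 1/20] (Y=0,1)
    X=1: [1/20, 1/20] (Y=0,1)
0.0018 dits

Conditional mutual information: I(X;Y|Z) = H(X|Z) + H(Y|Z) - H(X,Y|Z)

H(Z) = 0.2173
H(X,Z) = 0.5156 → H(X|Z) = 0.2983
H(Y,Z) = 0.4452 → H(Y|Z) = 0.2279
H(X,Y,Z) = 0.7417 → H(X,Y|Z) = 0.5244

I(X;Y|Z) = 0.2983 + 0.2279 - 0.5244 = 0.0018 dits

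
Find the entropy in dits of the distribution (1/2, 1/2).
0.3010 dits

Shannon entropy is H(X) = -Σ p(x) log p(x).

For P = (1/2, 1/2):
H = -1/2 × log_10(1/2) -1/2 × log_10(1/2)
H = 0.3010 dits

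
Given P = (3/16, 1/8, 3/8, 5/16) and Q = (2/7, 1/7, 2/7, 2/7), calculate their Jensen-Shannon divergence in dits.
0.0038 dits

Jensen-Shannon divergence is:
JSD(P||Q) = 0.5 × D_KL(P||M) + 0.5 × D_KL(Q||M)
where M = 0.5 × (P + Q) is the mixture distribution.

M = 0.5 × (3/16, 1/8, 3/8, 5/16) + 0.5 × (2/7, 1/7, 2/7, 2/7) = (0.236607, 0.133929, 0.330357, 0.299107)

D_KL(P||M) = 0.0039 dits
D_KL(Q||M) = 0.0037 dits

JSD(P||Q) = 0.5 × 0.0039 + 0.5 × 0.0037 = 0.0038 dits

Unlike KL divergence, JSD is symmetric and bounded: 0 ≤ JSD ≤ log(2).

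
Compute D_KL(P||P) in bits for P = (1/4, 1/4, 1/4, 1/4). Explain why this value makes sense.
0.0000 bits

KL divergence satisfies the Gibbs inequality: D_KL(P||Q) ≥ 0 for all distributions P, Q.

D_KL(P||Q) = Σ p(x) log(p(x)/q(x))
Each term is p(x) × log_2(p(x)/p(x)) = p(x) × log_2(1) = 0, so the sum is 0.
D_KL(P||Q) = 0.0000 bits

When P = Q, the KL divergence is exactly 0, as there is no 'divergence' between identical distributions.

This non-negativity is a fundamental property: relative entropy cannot be negative because it measures how different Q is from P.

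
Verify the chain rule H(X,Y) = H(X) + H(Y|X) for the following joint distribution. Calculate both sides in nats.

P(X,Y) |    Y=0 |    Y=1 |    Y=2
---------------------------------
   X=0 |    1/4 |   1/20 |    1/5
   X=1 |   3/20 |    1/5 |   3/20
H(X,Y) = 1.7093, H(X) = 0.6931, H(Y|X) = 1.0161 (all in nats)

Chain rule: H(X,Y) = H(X) + H(Y|X)

Left side — joint entropy directly:
H(X,Y) = -Σ p(x,y) log p(x,y) = 1.7093 nats

Right side — compute H(Y|X) from the conditional distributions:
P(X) = (1/2, 1/2), so H(X) = 0.6931 nats
H(Y|X) = Σ_x P(X=x) · H(Y|X=x):
  P(Y|X=0) = (1/2, 1/10, 2/5), H(Y|X=0) = 0.9433, weight P(X=0) = 1/2
  P(Y|X=1) = (3/10, 2/5, 3/10), H(Y|X=1) = 1.0889, weight P(X=1) = 1/2
H(Y|X) = 1.0161 nats

H(X) + H(Y|X) = 0.6931 + 1.0161 = 1.7093 nats

Both sides equal 1.7093 nats. ✓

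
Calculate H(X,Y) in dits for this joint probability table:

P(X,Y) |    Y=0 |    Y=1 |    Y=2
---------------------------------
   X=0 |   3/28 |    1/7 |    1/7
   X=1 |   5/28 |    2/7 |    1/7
0.7552 dits

Joint entropy is H(X,Y) = -Σ_{x,y} p(x,y) log p(x,y).

Summing over all non-zero entries:
H(X,Y) = -[3/28·log_10(3/28) + 1/7·log_10(1/7) + 1/7·log_10(1/7) + 5/28·log_10(5/28) + 2/7·log_10(2/7) + 1/7·log_10(1/7)]
H(X,Y) = 0.7552 dits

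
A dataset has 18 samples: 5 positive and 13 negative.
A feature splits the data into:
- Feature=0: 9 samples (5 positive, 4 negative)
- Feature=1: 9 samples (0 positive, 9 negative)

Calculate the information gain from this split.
0.3569 bits

Information Gain = H(Y) - H(Y|Feature)

Before split:
P(positive) = 5/18 = 0.2778
H(Y) = 0.8524 bits

After split:
Feature=0: H = 0.9911 bits (weight = 9/18)
Feature=1: H = 0.0000 bits (weight = 9/18)
H(Y|Feature) = (9/18)×0.9911 + (9/18)×0.0000 = 0.4955 bits

Information Gain = 0.8524 - 0.4955 = 0.3569 bits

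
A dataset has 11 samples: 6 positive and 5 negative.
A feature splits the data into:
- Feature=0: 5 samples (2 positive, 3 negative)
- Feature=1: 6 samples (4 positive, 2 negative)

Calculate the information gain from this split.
0.0518 bits

Information Gain = H(Y) - H(Y|Feature)

Before split:
P(positive) = 6/11 = 0.5455
H(Y) = 0.9940 bits

After split:
Feature=0: H = 0.9710 bits (weight = 5/11)
Feature=1: H = 0.9183 bits (weight = 6/11)
H(Y|Feature) = (5/11)×0.9710 + (6/11)×0.9183 = 0.9422 bits

Information Gain = 0.9940 - 0.9422 = 0.0518 bits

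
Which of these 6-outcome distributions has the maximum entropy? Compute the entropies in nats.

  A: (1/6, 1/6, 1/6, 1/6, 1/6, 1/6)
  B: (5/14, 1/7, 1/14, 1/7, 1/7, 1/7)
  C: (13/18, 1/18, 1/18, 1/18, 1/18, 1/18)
A

For a discrete distribution over n outcomes, entropy is maximized by the uniform distribution.

Computing entropies:
H(A) = 1.7918 nats
H(B) = 1.6682 nats
H(C) = 1.0379 nats

The uniform distribution (where all probabilities equal 1/6) achieves the maximum entropy of log_e(6) = 1.7918 nats.

Distribution A has the highest entropy.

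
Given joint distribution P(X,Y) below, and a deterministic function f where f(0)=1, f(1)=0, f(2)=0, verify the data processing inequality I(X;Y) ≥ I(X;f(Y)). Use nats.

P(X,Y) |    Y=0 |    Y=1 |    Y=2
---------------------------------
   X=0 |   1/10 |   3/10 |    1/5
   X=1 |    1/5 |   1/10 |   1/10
I(X;Y) = 0.0662, I(X;f(Y)) = 0.0633, inequality holds: 0.0662 ≥ 0.0633

Data Processing Inequality: For any Markov chain X → Y → Z, we have I(X;Y) ≥ I(X;Z).

Here Z = f(Y) is a deterministic function of Y, forming X → Y → Z.

Original I(X;Y) = 0.0662 nats

After applying f:
P(X,Z) where Z=f(Y):
- P(X,Z=0) = P(X,Y=1) + P(X,Y=2)
- P(X,Z=1) = P(X,Y=0)

I(X;Z) = I(X;f(Y)) = 0.0633 nats

Verification: 0.0662 ≥ 0.0633 ✓

Information cannot be created by processing; the function f can only lose information about X.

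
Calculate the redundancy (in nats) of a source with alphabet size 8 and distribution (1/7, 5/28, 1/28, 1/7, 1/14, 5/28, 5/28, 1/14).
0.1045 nats

Redundancy measures how far a source is from maximum entropy:
R = H_max - H(X)

Maximum entropy for 8 symbols: H_max = log_e(8) = 2.0794 nats
Actual entropy: H(X) = 1.9749 nats
Redundancy: R = 2.0794 - 1.9749 = 0.1045 nats

This redundancy represents potential for compression: the source could be compressed by 0.1045 nats per symbol.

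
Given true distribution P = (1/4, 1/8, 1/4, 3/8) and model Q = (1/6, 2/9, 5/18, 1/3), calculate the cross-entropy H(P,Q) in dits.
0.5942 dits

Cross-entropy: H(P,Q) = -Σ p(x) log q(x)

Alternatively: H(P,Q) = H(P) + D_KL(P||Q)
H(P) = 0.5737 dits
D_KL(P||Q) = 0.0205 dits

H(P,Q) = 0.5737 + 0.0205 = 0.5942 dits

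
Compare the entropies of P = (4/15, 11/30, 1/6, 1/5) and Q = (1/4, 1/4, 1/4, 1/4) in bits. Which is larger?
Q

Computing entropies in bits:
H(P) = 1.9345
H(Q) = 2.0000

Distribution Q has higher entropy.

Intuition: The distribution closer to uniform (more spread out) has higher entropy.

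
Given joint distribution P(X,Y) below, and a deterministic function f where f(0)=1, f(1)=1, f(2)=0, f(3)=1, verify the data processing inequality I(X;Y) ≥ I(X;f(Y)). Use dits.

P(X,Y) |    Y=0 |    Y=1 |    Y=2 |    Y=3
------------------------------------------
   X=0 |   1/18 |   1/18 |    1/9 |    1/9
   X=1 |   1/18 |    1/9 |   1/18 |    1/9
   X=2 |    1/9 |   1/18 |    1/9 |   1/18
I(X;Y) = 0.0219, I(X;f(Y)) = 0.0071, inequality holds: 0.0219 ≥ 0.0071

Data Processing Inequality: For any Markov chain X → Y → Z, we have I(X;Y) ≥ I(X;Z).

Here Z = f(Y) is a deterministic function of Y, forming X → Y → Z.

Original I(X;Y) = 0.0219 dits

After applying f:
P(X,Z) where Z=f(Y):
- P(X,Z=0) = P(X,Y=2)
- P(X,Z=1) = P(X,Y=0) + P(X,Y=1) + P(X,Y=3)

I(X;Z) = I(X;f(Y)) = 0.0071 dits

Verification: 0.0219 ≥ 0.0071 ✓

Information cannot be created by processing; the function f can only lose information about X.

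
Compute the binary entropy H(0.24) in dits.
0.2393 dits

The binary entropy function is:
H(p) = -p log(p) - (1-p) log(1-p)

H(0.24) = -0.24 × log_10(0.24) - 0.76 × log_10(0.76)
H(0.24) = 0.2393 dits

Note: Binary entropy is maximized at p=0.5 (H=1 bit) and minimized at p=0 or p=1 (H=0).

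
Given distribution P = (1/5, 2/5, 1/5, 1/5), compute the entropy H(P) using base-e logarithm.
1.3322 nats

Shannon entropy is H(X) = -Σ p(x) log p(x).

For P = (1/5, 2/5, 1/5, 1/5):
H = -1/5 × log_e(1/5) -2/5 × log_e(2/5) -1/5 × log_e(1/5) -1/5 × log_e(1/5)
H = 1.3322 nats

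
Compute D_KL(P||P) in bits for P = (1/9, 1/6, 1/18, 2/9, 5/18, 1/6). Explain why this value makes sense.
0.0000 bits

KL divergence satisfies the Gibbs inequality: D_KL(P||Q) ≥ 0 for all distributions P, Q.

D_KL(P||Q) = Σ p(x) log(p(x)/q(x))
Each term is p(x) × log_2(p(x)/p(x)) = p(x) × log_2(1) = 0, so the sum is 0.
D_KL(P||Q) = 0.0000 bits

When P = Q, the KL divergence is exactly 0, as there is no 'divergence' between identical distributions.

This non-negativity is a fundamental property: relative entropy cannot be negative because it measures how different Q is from P.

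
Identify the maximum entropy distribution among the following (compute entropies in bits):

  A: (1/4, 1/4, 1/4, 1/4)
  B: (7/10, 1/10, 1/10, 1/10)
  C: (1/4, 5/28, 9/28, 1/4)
A

For a discrete distribution over n outcomes, entropy is maximized by the uniform distribution.

Computing entropies:
H(A) = 2.0000 bits
H(B) = 1.3568 bits
H(C) = 1.9701 bits

The uniform distribution (where all probabilities equal 1/4) achieves the maximum entropy of log_2(4) = 2.0000 bits.

Distribution A has the highest entropy.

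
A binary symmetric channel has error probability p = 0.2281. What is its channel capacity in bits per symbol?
0.2253 bits

For a binary symmetric channel (BSC) with error probability p:
Capacity C = 1 - H(p) bits per symbol

where H(p) = -p log₂(p) - (1-p) log₂(1-p) is the binary entropy function.

H(0.2281) = 0.7747 bits
C = 1 - 0.7747 = 0.2253 bits per symbol

This means we can reliably transmit up to 0.2253 bits of information per channel use.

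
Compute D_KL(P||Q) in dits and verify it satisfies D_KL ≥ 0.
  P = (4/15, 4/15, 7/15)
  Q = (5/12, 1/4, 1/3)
0.0240 dits

KL divergence satisfies the Gibbs inequality: D_KL(P||Q) ≥ 0 for all distributions P, Q.

D_KL(P||Q) = Σ p(x) log(p(x)/q(x))
Term by term:
  x=0: 4/15 × log_10[(4/15)/(5/12)] = -0.0517
  x=1: 4/15 × log_10[(4/15)/(1/4)] = 0.0075
  x=2: 7/15 × log_10[(7/15)/(1/3)] = 0.0682
D_KL(P||Q) = 0.0240 dits

D_KL(P||Q) = 0.0240 ≥ 0 ✓

This non-negativity is a fundamental property: relative entropy cannot be negative because it measures how different Q is from P.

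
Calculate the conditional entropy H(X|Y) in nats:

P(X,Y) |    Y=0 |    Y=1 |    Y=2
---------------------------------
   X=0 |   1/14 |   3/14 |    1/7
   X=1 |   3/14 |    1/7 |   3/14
0.6414 nats

Using the chain rule: H(X|Y) = H(X,Y) - H(Y)

First, compute H(X,Y) = 1.7348 nats

Marginal P(Y) = (2/7, 5/14, 5/14)
H(Y) = 1.0934 nats

H(X|Y) = H(X,Y) - H(Y) = 1.7348 - 1.0934 = 0.6414 nats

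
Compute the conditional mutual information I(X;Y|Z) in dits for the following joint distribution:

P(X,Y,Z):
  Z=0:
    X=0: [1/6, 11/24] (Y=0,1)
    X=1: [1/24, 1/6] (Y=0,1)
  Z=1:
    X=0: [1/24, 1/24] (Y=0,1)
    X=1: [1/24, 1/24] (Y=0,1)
0.0008 dits

Conditional mutual information: I(X;Y|Z) = H(X|Z) + H(Y|Z) - H(X,Y|Z)

H(Z) = 0.1957
H(X,Z) = 0.4494 → H(X|Z) = 0.2537
H(Y,Z) = 0.4494 → H(Y|Z) = 0.2537
H(X,Y,Z) = 0.7022 → H(X,Y|Z) = 0.5065

I(X;Y|Z) = 0.2537 + 0.2537 - 0.5065 = 0.0008 dits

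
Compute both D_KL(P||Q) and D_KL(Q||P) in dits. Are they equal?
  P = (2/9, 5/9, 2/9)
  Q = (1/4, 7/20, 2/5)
D_KL(P||Q) = 0.0434, D_KL(Q||P) = 0.0447

KL divergence is not symmetric: D_KL(P||Q) ≠ D_KL(Q||P) in general.

D_KL(P||Q) = 0.0434 dits
D_KL(Q||P) = 0.0447 dits

No, they are not equal!

This asymmetry is why KL divergence is not a true distance metric.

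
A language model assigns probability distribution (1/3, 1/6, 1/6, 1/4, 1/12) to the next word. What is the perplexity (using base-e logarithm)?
4.5590

Perplexity is e^H (or exp(H) for natural log).

First, H = -Σ p log p = 1.5171 nats
Perplexity = e^1.5171 = 4.5590

Interpretation: The model's uncertainty is equivalent to choosing uniformly among 4.6 options.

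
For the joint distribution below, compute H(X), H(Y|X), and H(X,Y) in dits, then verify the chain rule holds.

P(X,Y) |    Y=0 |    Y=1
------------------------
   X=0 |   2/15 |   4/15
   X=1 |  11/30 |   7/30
H(X,Y) = 0.5770, H(X) = 0.2923, H(Y|X) = 0.2847 (all in dits)

Chain rule: H(X,Y) = H(X) + H(Y|X)

Left side — joint entropy directly:
H(X,Y) = -Σ p(x,y) log p(x,y) = 0.5770 dits

Right side — compute H(Y|X) from the conditional distributions:
P(X) = (2/5, 3/5), so H(X) = 0.2923 dits
H(Y|X) = Σ_x P(X=x) · H(Y|X=x):
  P(Y|X=0) = (1/3, 2/3), H(Y|X=0) = 0.2764, weight P(X=0) = 2/5
  P(Y|X=1) = (11/18, 7/18), H(Y|X=1) = 0.2902, weight P(X=1) = 3/5
H(Y|X) = 0.2847 dits

H(X) + H(Y|X) = 0.2923 + 0.2847 = 0.5770 dits

Both sides equal 0.5770 dits. ✓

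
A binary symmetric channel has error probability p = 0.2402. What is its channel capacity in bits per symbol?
0.2046 bits

For a binary symmetric channel (BSC) with error probability p:
Capacity C = 1 - H(p) bits per symbol

where H(p) = -p log₂(p) - (1-p) log₂(1-p) is the binary entropy function.

H(0.2402) = 0.7954 bits
C = 1 - 0.7954 = 0.2046 bits per symbol

This means we can reliably transmit up to 0.2046 bits of information per channel use.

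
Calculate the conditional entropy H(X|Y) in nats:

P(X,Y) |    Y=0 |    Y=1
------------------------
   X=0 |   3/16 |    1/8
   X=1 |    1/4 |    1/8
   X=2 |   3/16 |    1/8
1.0925 nats

Using the chain rule: H(X|Y) = H(X,Y) - H(Y)

First, compute H(X,Y) = 1.7541 nats

Marginal P(Y) = (5/8, 3/8)
H(Y) = 0.6616 nats

H(X|Y) = H(X,Y) - H(Y) = 1.7541 - 0.6616 = 1.0925 nats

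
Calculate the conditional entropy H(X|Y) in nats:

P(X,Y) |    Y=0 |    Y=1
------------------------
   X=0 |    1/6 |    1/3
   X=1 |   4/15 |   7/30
0.6726 nats

Using the chain rule: H(X|Y) = H(X,Y) - H(Y)

First, compute H(X,Y) = 1.3569 nats

Marginal P(Y) = (13/30, 17/30)
H(Y) = 0.6842 nats

H(X|Y) = H(X,Y) - H(Y) = 1.3569 - 0.6842 = 0.6726 nats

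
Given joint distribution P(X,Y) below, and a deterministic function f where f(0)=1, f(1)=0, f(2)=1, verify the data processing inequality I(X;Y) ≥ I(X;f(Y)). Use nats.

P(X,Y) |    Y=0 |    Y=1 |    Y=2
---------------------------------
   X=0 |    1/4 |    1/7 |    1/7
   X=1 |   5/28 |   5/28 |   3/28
I(X;Y) = 0.0080, I(X;f(Y)) = 0.0079, inequality holds: 0.0080 ≥ 0.0079

Data Processing Inequality: For any Markov chain X → Y → Z, we have I(X;Y) ≥ I(X;Z).

Here Z = f(Y) is a deterministic function of Y, forming X → Y → Z.

Original I(X;Y) = 0.0080 nats

After applying f:
P(X,Z) where Z=f(Y):
- P(X,Z=0) = P(X,Y=1)
- P(X,Z=1) = P(X,Y=0) + P(X,Y=2)

I(X;Z) = I(X;f(Y)) = 0.0079 nats

Verification: 0.0080 ≥ 0.0079 ✓

Information cannot be created by processing; the function f can only lose information about X.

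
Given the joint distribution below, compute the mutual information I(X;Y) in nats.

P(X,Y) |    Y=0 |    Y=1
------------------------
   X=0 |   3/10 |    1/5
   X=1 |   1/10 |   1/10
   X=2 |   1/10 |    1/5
0.0271 nats

Mutual information: I(X;Y) = H(X) + H(Y) - H(X,Y)

Marginals:
P(X) = (1/2, 1/5, 3/10), H(X) = 1.0297 nats
P(Y) = (1/2, 1/2), H(Y) = 0.6931 nats

Joint entropy: H(X,Y) = 1.6957 nats

I(X;Y) = 1.0297 + 0.6931 - 1.6957 = 0.0271 nats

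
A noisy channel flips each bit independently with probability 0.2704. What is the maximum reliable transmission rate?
0.1580 bits

For a binary symmetric channel (BSC) with error probability p:
Capacity C = 1 - H(p) bits per symbol

where H(p) = -p log₂(p) - (1-p) log₂(1-p) is the binary entropy function.

H(0.2704) = 0.8420 bits
C = 1 - 0.8420 = 0.1580 bits per symbol

This means we can reliably transmit up to 0.1580 bits of information per channel use.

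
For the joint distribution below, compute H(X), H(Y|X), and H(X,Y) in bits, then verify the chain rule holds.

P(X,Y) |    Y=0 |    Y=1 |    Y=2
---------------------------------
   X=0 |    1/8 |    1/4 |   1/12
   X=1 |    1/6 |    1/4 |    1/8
H(X,Y) = 2.4796, H(X) = 0.9950, H(Y|X) = 1.4846 (all in bits)

Chain rule: H(X,Y) = H(X) + H(Y|X)

Left side — joint entropy directly:
H(X,Y) = -Σ p(x,y) log p(x,y) = 2.4796 bits

Right side — compute H(Y|X) from the conditional distributions:
P(X) = (11/24, 13/24), so H(X) = 0.9950 bits
H(Y|X) = Σ_x P(X=x) · H(Y|X=x):
  P(Y|X=0) = (3/11, 6/11, 2/11), H(Y|X=0) = 1.4354, weight P(X=0) = 11/24
  P(Y|X=1) = (4/13, 6/13, 3/13), H(Y|X=1) = 1.5262, weight P(X=1) = 13/24
H(Y|X) = 1.4846 bits

H(X) + H(Y|X) = 0.9950 + 1.4846 = 2.4796 bits

Both sides equal 2.4796 bits. ✓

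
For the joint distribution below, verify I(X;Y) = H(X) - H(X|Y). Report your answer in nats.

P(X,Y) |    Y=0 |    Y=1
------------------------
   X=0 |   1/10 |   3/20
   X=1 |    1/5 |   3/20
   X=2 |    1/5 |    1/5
I(X;Y) = 0.0086 nats

Mutual information has multiple equivalent forms:
- I(X;Y) = H(X) - H(X|Y)
- I(X;Y) = H(Y) - H(Y|X)
- I(X;Y) = H(X) + H(Y) - H(X,Y)

Computing all quantities:
H(X) = 1.0805, H(Y) = 0.6931, H(X,Y) = 1.7651
H(X|Y) = 1.0719, H(Y|X) = 0.6845

Verification:
H(X) - H(X|Y) = 1.0805 - 1.0719 = 0.0086
H(Y) - H(Y|X) = 0.6931 - 0.6845 = 0.0086
H(X) + H(Y) - H(X,Y) = 1.0805 + 0.6931 - 1.7651 = 0.0086

All forms give I(X;Y) = 0.0086 nats. ✓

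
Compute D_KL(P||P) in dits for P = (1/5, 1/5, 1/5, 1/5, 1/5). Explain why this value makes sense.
0.0000 dits

KL divergence satisfies the Gibbs inequality: D_KL(P||Q) ≥ 0 for all distributions P, Q.

D_KL(P||Q) = Σ p(x) log(p(x)/q(x))
Each term is p(x) × log_10(p(x)/p(x)) = p(x) × log_10(1) = 0, so the sum is 0.
D_KL(P||Q) = 0.0000 dits

When P = Q, the KL divergence is exactly 0, as there is no 'divergence' between identical distributions.

This non-negativity is a fundamental property: relative entropy cannot be negative because it measures how different Q is from P.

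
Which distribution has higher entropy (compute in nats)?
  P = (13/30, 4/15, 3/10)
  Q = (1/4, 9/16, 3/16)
P

Computing entropies in nats:
H(P) = 1.0760
H(Q) = 0.9841

Distribution P has higher entropy.

Intuition: The distribution closer to uniform (more spread out) has higher entropy.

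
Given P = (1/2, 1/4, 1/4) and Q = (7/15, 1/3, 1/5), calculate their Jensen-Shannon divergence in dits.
0.0020 dits

Jensen-Shannon divergence is:
JSD(P||Q) = 0.5 × D_KL(P||M) + 0.5 × D_KL(Q||M)
where M = 0.5 × (P + Q) is the mixture distribution.

M = 0.5 × (1/2, 1/4, 1/4) + 0.5 × (7/15, 1/3, 1/5) = (0.483333, 7/24, 9/40)

D_KL(P||M) = 0.0021 dits
D_KL(Q||M) = 0.0020 dits

JSD(P||Q) = 0.5 × 0.0021 + 0.5 × 0.0020 = 0.0020 dits

Unlike KL divergence, JSD is symmetric and bounded: 0 ≤ JSD ≤ log(2).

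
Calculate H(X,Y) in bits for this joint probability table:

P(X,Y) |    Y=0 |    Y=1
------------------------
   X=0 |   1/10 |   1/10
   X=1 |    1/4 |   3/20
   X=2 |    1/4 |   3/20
2.4855 bits

Joint entropy is H(X,Y) = -Σ_{x,y} p(x,y) log p(x,y).

Summing over all non-zero entries:
H(X,Y) = -[1/10·log_2(1/10) + 1/10·log_2(1/10) + 1/4·log_2(1/4) + 3/20·log_2(3/20) + 1/4·log_2(1/4) + 3/20·log_2(3/20)]
H(X,Y) = 2.4855 bits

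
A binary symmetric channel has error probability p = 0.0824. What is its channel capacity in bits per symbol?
0.5894 bits

For a binary symmetric channel (BSC) with error probability p:
Capacity C = 1 - H(p) bits per symbol

where H(p) = -p log₂(p) - (1-p) log₂(1-p) is the binary entropy function.

H(0.0824) = 0.4106 bits
C = 1 - 0.4106 = 0.5894 bits per symbol

This means we can reliably transmit up to 0.5894 bits of information per channel use.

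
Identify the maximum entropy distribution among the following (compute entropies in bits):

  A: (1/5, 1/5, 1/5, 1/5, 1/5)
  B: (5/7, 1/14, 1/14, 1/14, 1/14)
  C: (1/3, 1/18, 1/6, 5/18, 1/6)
A

For a discrete distribution over n outcomes, entropy is maximized by the uniform distribution.

Computing entropies:
H(A) = 2.3219 bits
H(B) = 1.4345 bits
H(C) = 2.1350 bits

The uniform distribution (where all probabilities equal 1/5) achieves the maximum entropy of log_2(5) = 2.3219 bits.

Distribution A has the highest entropy.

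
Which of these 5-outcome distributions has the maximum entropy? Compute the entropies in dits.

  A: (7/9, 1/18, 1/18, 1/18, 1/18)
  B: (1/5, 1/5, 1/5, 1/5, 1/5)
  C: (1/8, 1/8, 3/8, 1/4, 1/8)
B

For a discrete distribution over n outcomes, entropy is maximized by the uniform distribution.

Computing entropies:
H(A) = 0.3638 dits
H(B) = 0.6990 dits
H(C) = 0.6489 dits

The uniform distribution (where all probabilities equal 1/5) achieves the maximum entropy of log_10(5) = 0.6990 dits.

Distribution B has the highest entropy.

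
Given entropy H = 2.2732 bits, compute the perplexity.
4.8339

Perplexity is 2^H (or exp(H) for natural log).

H = 2.2732 bits
Perplexity = 2^2.2732 = 4.8339

Interpretation: The model's uncertainty is equivalent to choosing uniformly among 4.8 options.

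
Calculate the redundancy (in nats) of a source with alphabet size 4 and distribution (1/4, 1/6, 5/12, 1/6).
0.0777 nats

Redundancy measures how far a source is from maximum entropy:
R = H_max - H(X)

Maximum entropy for 4 symbols: H_max = log_e(4) = 1.3863 nats
Actual entropy: H(X) = 1.3086 nats
Redundancy: R = 1.3863 - 1.3086 = 0.0777 nats

This redundancy represents potential for compression: the source could be compressed by 0.0777 nats per symbol.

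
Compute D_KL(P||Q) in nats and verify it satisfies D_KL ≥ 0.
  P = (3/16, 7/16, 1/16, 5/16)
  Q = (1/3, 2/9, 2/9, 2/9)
0.2157 nats

KL divergence satisfies the Gibbs inequality: D_KL(P||Q) ≥ 0 for all distributions P, Q.

D_KL(P||Q) = Σ p(x) log(p(x)/q(x))
Term by term:
  x=0: 3/16 × log_e[(3/16)/(1/3)] = -0.1079
  x=1: 7/16 × log_e[(7/16)/(2/9)] = 0.2964
  x=2: 1/16 × log_e[(1/16)/(2/9)] = -0.0793
  x=3: 5/16 × log_e[(5/16)/(2/9)] = 0.1065
D_KL(P||Q) = 0.2157 nats

D_KL(P||Q) = 0.2157 ≥ 0 ✓

This non-negativity is a fundamental property: relative entropy cannot be negative because it measures how different Q is from P.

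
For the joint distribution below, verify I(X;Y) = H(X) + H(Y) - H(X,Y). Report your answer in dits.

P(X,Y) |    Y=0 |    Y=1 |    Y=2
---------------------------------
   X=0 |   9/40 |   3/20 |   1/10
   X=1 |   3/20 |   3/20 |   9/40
I(X;Y) = 0.0134 dits

Mutual information has multiple equivalent forms:
- I(X;Y) = H(X) - H(X|Y)
- I(X;Y) = H(Y) - H(Y|X)
- I(X;Y) = H(X) + H(Y) - H(X,Y)

Computing all quantities:
H(X) = 0.3005, H(Y) = 0.4752, H(X,Y) = 0.7623
H(X|Y) = 0.2870, H(Y|X) = 0.4618

Verification:
H(X) - H(X|Y) = 0.3005 - 0.2870 = 0.0134
H(Y) - H(Y|X) = 0.4752 - 0.4618 = 0.0134
H(X) + H(Y) - H(X,Y) = 0.3005 + 0.4752 - 0.7623 = 0.0134

All forms give I(X;Y) = 0.0134 dits. ✓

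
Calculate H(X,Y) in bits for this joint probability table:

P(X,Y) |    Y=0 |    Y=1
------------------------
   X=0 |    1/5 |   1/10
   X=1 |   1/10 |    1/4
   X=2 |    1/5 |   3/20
2.5037 bits

Joint entropy is H(X,Y) = -Σ_{x,y} p(x,y) log p(x,y).

Summing over all non-zero entries:
H(X,Y) = -[1/5·log_2(1/5) + 1/10·log_2(1/10) + 1/10·log_2(1/10) + 1/4·log_2(1/4) + 1/5·log_2(1/5) + 3/20·log_2(3/20)]
H(X,Y) = 2.5037 bits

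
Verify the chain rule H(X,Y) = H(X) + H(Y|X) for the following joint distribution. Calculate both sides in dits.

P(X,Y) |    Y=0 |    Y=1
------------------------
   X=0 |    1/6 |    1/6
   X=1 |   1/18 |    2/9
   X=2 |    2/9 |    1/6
H(X,Y) = 0.7491, H(X) = 0.4731, H(Y|X) = 0.2760 (all in dits)

Chain rule: H(X,Y) = H(X) + H(Y|X)

Left side — joint entropy directly:
H(X,Y) = -Σ p(x,y) log p(x,y) = 0.7491 dits

Right side — compute H(Y|X) from the conditional distributions:
P(X) = (1/3, 5/18, 7/18), so H(X) = 0.4731 dits
H(Y|X) = Σ_x P(X=x) · H(Y|X=x):
  P(Y|X=0) = (1/2, 1/2), H(Y|X=0) = 0.3010, weight P(X=0) = 1/3
  P(Y|X=1) = (1/5, 4/5), H(Y|X=1) = 0.2173, weight P(X=1) = 5/18
  P(Y|X=2) = (4/7, 3/7), H(Y|X=2) = 0.2966, weight P(X=2) = 7/18
H(Y|X) = 0.2760 dits

H(X) + H(Y|X) = 0.4731 + 0.2760 = 0.7491 dits

Both sides equal 0.7491 dits. ✓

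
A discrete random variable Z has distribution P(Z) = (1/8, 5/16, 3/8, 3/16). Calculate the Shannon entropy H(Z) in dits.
0.5668 dits

Shannon entropy is H(X) = -Σ p(x) log p(x).

For P = (1/8, 5/16, 3/8, 3/16):
H = -1/8 × log_10(1/8) -5/16 × log_10(5/16) -3/8 × log_10(3/8) -3/16 × log_10(3/16)
H = 0.5668 dits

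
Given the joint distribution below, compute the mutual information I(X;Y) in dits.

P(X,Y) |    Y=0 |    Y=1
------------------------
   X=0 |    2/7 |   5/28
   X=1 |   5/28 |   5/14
0.0175 dits

Mutual information: I(X;Y) = H(X) + H(Y) - H(X,Y)

Marginals:
P(X) = (13/28, 15/28), H(X) = 0.2999 dits
P(Y) = (13/28, 15/28), H(Y) = 0.2999 dits

Joint entropy: H(X,Y) = 0.5824 dits

I(X;Y) = 0.2999 + 0.2999 - 0.5824 = 0.0175 dits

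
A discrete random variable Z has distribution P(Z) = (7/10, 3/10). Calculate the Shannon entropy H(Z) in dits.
0.2653 dits

Shannon entropy is H(X) = -Σ p(x) log p(x).

For P = (7/10, 3/10):
H = -7/10 × log_10(7/10) -3/10 × log_10(3/10)
H = 0.2653 dits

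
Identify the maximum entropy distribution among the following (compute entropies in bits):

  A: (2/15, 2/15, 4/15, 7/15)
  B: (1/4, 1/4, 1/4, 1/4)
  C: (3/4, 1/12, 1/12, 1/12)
B

For a discrete distribution over n outcomes, entropy is maximized by the uniform distribution.

Computing entropies:
H(A) = 1.7968 bits
H(B) = 2.0000 bits
H(C) = 1.2075 bits

The uniform distribution (where all probabilities equal 1/4) achieves the maximum entropy of log_2(4) = 2.0000 bits.

Distribution B has the highest entropy.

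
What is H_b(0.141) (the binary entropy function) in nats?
0.4068 nats

The binary entropy function is:
H(p) = -p log(p) - (1-p) log(1-p)

H(0.141) = -0.141 × log_e(0.141) - 0.859 × log_e(0.859)
H(0.141) = 0.4068 nats

Note: Binary entropy is maximized at p=0.5 (H=1 bit) and minimized at p=0 or p=1 (H=0).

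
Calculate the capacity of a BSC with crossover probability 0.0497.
0.7149 bits

For a binary symmetric channel (BSC) with error probability p:
Capacity C = 1 - H(p) bits per symbol

where H(p) = -p log₂(p) - (1-p) log₂(1-p) is the binary entropy function.

H(0.0497) = 0.2851 bits
C = 1 - 0.2851 = 0.7149 bits per symbol

This means we can reliably transmit up to 0.7149 bits of information per channel use.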